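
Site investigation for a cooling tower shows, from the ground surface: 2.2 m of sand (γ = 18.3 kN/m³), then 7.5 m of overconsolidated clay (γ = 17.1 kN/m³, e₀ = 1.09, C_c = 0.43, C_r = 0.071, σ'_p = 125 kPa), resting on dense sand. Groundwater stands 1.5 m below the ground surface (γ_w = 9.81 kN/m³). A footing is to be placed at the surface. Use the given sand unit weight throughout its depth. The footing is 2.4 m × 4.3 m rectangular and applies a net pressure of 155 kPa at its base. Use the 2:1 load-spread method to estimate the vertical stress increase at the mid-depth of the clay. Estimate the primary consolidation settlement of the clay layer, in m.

S_c ≈ 0.0297 m

Mid-depth of clay below the ground surface: z = 2.2 + 7.5/2 = 5.95 m.
Total vertical stress at mid-clay: σ_v = 18.3×2.2 + 17.1×3.75 = 104.39 kPa.
Pore pressure: u = 9.81×(5.95 − 1.5) = 43.655 kPa.
Initial effective stress: σ'_0 = σ_v − u = 104.39 − 43.655 = 60.735 kPa.
Stress increase at mid-clay by the 2:1 spreading method:
Δσ = qBL/((B+z)(L+z)) = 155×2.4×4.3/((2.4+5.95)(4.3+5.95)) = 18.69 kPa
Final effective stress: σ'_f = 60.735 + 18.69 = 79.425 kPa.
σ'_f = 79.425 ≤ σ'_p = 125 kPa, so the clay remains overconsolidated and only the recompression index applies:
S_c = C_r·H/(1+e₀)·log₁₀(σ'_f/σ'_0) = 0.071×7.5/2.09×log₁₀(79.425/60.735)
    = 0.25478 × 0.11652 = 0.02969 m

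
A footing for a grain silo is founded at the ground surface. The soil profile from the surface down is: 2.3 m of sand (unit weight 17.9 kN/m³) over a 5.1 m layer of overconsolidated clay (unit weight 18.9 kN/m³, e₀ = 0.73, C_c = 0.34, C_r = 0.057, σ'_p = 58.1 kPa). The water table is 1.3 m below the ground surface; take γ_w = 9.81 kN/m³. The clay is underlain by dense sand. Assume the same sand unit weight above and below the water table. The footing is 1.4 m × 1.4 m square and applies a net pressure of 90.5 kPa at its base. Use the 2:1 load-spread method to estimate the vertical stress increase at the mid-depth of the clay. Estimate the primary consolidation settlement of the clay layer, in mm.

Mid-depth of clay below the ground surface: z = 2.3 + 5.1/2 = 4.85 m.
Total vertical stress at mid-clay: σ_v = 17.9×2.3 + 18.9×2.55 = 89.365 kPa.
Pore pressure: u = 9.81×(4.85 − 1.3) = 34.825 kPa.
Initial effective stress: σ'_0 = σ_v − u = 89.365 − 34.825 = 54.54 kPa.
Stress increase at mid-clay by the 2:1 spreading method:
Δσ = qBL/((B+z)(L+z)) = 90.5×1.4×1.4/((1.4+4.85)(1.4+4.85)) = 4.5409 kPa
Final effective stress: σ'_f = 54.54 + 4.5409 = 59.081 kPa.
σ'_f = 59.081 > σ'_p = 58.1 kPa, so the stress path crosses the preconsolidation pressure — recompression up to σ'_p, then virgin compression beyond:
S_c = H/(1+e₀)·[C_r·log₁₀(σ'_p/σ'_0) + C_c·log₁₀(σ'_f/σ'_p)]
    = 5.1/1.73 × [0.057×log₁₀(58.1/54.54) + 0.34×log₁₀(59.081/58.1)]
    = 2.948 × [0.0015653 + 0.0024724] = 0.0119 m

S_c ≈ 11.9 mm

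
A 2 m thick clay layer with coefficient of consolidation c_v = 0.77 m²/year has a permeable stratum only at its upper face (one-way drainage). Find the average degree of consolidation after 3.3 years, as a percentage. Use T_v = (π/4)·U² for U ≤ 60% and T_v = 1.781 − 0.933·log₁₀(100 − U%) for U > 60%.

U ≈ 83.1 %

Drainage path length: H_d = H = 2 m (single drainage).
T_v = c_v·t/H_d² = 0.77×3.3/2² = 0.63525.
T_v = 0.63525 corresponds to the U > 60% branch:
U = 1 − 10^((1.781 − T_v)/0.933)/100 = 0.8309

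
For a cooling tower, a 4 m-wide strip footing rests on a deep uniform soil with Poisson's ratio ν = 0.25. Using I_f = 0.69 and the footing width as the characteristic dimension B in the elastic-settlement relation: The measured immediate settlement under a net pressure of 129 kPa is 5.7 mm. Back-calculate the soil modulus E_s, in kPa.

S_e = q·B·(1−ν²)/E_s · I_f  ⇒  E_s = q·B·(1−ν²)·I_f / S_e.
E_s = 129 × 4 × 0.9375 × 0.69 / 0.0057 = 58560 kPa

E_s ≈ 58600 kPa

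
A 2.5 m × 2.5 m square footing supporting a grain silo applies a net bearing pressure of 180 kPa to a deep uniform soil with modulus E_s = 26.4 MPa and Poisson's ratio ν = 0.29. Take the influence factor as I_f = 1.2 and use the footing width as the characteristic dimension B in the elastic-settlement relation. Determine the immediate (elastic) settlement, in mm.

Immediate (elastic) settlement: S_e = q·B·(1−ν²)/E_s · I_f.
E_s = 26.4 MPa = 26400 kPa.
S_e = 180 × 2.5 × (1 − 0.29²) / 26400 × 1.2
    = 180 × 2.5 × 0.9159 / 26400 × 1.2
    = 0.01873 m = 18.73 mm

S_e ≈ 18.7 mm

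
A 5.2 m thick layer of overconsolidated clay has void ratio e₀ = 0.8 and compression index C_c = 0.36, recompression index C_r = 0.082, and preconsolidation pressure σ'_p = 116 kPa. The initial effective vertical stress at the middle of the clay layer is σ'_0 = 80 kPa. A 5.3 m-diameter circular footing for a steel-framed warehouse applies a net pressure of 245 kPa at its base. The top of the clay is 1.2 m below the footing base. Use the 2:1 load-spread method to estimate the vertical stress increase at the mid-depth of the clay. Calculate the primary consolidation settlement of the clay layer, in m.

Mid-depth of clay below the footing base: z = 1.2 + 5.2/2 = 3.8 m.
Stress increase at mid-clay by the 2:1 spreading method:
Δσ ≈ qD²/(D+z)² = 245×5.3²/(5.3+3.8)² = 83.107 kPa
Final effective stress: σ'_f = 80 + 83.107 = 163.11 kPa.
σ'_f = 163.11 > σ'_p = 116 kPa, so the stress path crosses the preconsolidation pressure — recompression up to σ'_p, then virgin compression beyond:
S_c = H/(1+e₀)·[C_r·log₁₀(σ'_p/σ'_0) + C_c·log₁₀(σ'_f/σ'_p)]
    = 5.2/1.8 × [0.082×log₁₀(116/80) + 0.36×log₁₀(163.11/116)]
    = 2.8889 × [0.013232 + 0.053288] = 0.1922 m

S_c ≈ 0.192 m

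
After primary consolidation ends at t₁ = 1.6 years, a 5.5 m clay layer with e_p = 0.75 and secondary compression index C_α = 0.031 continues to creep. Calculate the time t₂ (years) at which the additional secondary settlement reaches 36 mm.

S_s = C_α·H/(1+e_p)·log₁₀(t₂/t₁) ⇒ log₁₀(t₂/t₁) = S_s·(1+e_p)/(C_α·H).
log₁₀(t₂/t₁) = 0.036 × (1+0.75) / (0.031×5.5) = 0.3695
t₂ = t₁ × 10^0.3695 = 1.6 × 2.342 = 3.746 years

t₂ ≈ 3.75 years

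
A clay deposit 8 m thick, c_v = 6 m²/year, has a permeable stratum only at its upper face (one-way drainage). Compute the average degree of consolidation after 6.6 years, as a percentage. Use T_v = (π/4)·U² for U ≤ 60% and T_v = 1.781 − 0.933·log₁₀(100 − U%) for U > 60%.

Drainage path length: H_d = H = 8 m (single drainage).
T_v = c_v·t/H_d² = 6×6.6/8² = 0.61875.
T_v = 0.61875 corresponds to the U > 60% branch:
U = 1 − 10^((1.781 − T_v)/0.933)/100 = 0.8239

U ≈ 82.4 %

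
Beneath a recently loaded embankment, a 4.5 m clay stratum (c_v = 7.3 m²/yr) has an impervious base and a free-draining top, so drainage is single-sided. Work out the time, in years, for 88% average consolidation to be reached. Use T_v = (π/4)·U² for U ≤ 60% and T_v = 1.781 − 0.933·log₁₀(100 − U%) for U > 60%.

t ≈ 2.15 years

Drainage path length: H_d = H = 4.5 m (single drainage).
U > 60%: T_v = 1.781 − 0.933·log₁₀(100 − 88) = 0.77412.
t = T_v·H_d²/c_v = 0.77412×4.5²/7.3 = 2.147 years.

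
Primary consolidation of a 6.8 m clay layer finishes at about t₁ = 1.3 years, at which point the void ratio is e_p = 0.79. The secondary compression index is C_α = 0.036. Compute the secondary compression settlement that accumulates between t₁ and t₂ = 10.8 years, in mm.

Secondary compression: S_s = C_α·H/(1+e_p)·log₁₀(t₂/t₁)
S_s = 0.036×6.8/(1+0.79)×log₁₀(10.8/1.3)
    = 0.1368 × 0.9195 = 0.1257 m

S_s ≈ 126 mm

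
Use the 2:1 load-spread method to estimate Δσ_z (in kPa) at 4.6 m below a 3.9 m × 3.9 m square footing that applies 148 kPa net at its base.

Δσ_z ≈ 31.2 kPa

By the 2:1 method the load spreads at 1 horizontal : 2 vertical, so at depth z the loaded area has grown by z in each plan dimension:
Δσ = qBL/((B+z)(L+z)) = 148×3.9×3.9/((3.9+4.6)(3.9+4.6)) = 31.157 kPa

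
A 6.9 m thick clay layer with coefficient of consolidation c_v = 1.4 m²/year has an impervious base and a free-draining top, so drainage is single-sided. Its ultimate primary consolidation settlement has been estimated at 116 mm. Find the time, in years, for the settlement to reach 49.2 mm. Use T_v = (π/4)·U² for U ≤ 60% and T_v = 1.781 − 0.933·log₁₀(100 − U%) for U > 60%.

t ≈ 4.8 years

Drainage path length: H_d = H = 6.9 m (single drainage).
U = S(t)/S_ult = 49.2/116 = 0.4241.
U ≤ 60%: T_v = (π/4)·U² = (π/4)×0.42414² = 0.14129.
t = T_v·H_d²/c_v = 0.14129×6.9²/1.4 = 4.805 years.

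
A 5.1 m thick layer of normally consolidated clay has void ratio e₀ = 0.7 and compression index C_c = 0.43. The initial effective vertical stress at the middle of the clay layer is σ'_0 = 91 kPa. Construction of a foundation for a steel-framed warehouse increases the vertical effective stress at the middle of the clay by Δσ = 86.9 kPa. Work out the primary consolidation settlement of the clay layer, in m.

S_c ≈ 0.376 m

Final effective stress: σ'_f = σ'_0 + Δσ = 91 + 86.9 = 177.9 kPa.
Normally consolidated clay, so the full stress increment lies on the virgin compression line:
S_c = C_c·H/(1+e₀)·log₁₀(σ'_f/σ'_0) = 0.43×5.1/(1+0.7)×log₁₀(177.9/91)
    = 1.29 × 0.29113 = 0.3756 m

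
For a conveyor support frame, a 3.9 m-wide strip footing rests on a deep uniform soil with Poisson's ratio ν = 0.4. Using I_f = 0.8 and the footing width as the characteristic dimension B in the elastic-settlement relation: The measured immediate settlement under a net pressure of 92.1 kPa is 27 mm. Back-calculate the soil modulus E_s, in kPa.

E_s ≈ 8940 kPa

S_e = q·B·(1−ν²)/E_s · I_f  ⇒  E_s = q·B·(1−ν²)·I_f / S_e.
E_s = 92.1 × 3.9 × 0.84 × 0.8 / 0.027 = 8940 kPa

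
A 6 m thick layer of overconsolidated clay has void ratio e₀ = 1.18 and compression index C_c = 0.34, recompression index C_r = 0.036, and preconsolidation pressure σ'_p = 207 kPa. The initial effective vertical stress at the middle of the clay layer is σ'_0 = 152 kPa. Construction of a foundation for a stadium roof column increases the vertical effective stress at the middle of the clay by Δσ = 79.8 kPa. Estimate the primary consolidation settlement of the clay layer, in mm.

S_c ≈ 59.3 mm

Final effective stress: σ'_f = 152 + 79.8 = 231.8 kPa.
σ'_f = 231.8 > σ'_p = 207 kPa, so the stress path crosses the preconsolidation pressure — recompression up to σ'_p, then virgin compression beyond:
S_c = H/(1+e₀)·[C_r·log₁₀(σ'_p/σ'_0) + C_c·log₁₀(σ'_f/σ'_p)]
    = 6/2.18 × [0.036×log₁₀(207/152) + 0.34×log₁₀(231.8/207)]
    = 2.7523 × [0.0048286 + 0.016709] = 0.05928 m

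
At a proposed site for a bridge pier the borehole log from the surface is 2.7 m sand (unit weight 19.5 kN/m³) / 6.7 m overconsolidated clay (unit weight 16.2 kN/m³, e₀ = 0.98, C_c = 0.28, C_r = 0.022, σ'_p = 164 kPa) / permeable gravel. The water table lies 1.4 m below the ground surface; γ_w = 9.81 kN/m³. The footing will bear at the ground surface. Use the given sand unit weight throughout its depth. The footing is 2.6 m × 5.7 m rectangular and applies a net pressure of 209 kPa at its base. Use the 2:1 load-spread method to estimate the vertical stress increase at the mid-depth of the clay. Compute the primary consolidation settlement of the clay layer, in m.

Mid-depth of clay below the ground surface: z = 2.7 + 6.7/2 = 6.05 m.
Total vertical stress at mid-clay: σ_v = 19.5×2.7 + 16.2×3.35 = 106.92 kPa.
Pore pressure: u = 9.81×(6.05 − 1.4) = 45.617 kPa.
Initial effective stress: σ'_0 = σ_v − u = 106.92 − 45.617 = 61.303 kPa.
Stress increase at mid-clay by the 2:1 spreading method:
Δσ = qBL/((B+z)(L+z)) = 209×2.6×5.7/((2.6+6.05)(5.7+6.05)) = 30.475 kPa
Final effective stress: σ'_f = 61.303 + 30.475 = 91.778 kPa.
σ'_f = 91.778 ≤ σ'_p = 164 kPa, so the clay remains overconsolidated and only the recompression index applies:
S_c = C_r·H/(1+e₀)·log₁₀(σ'_f/σ'_0) = 0.022×6.7/1.98×log₁₀(91.778/61.303)
    = 0.074444 × 0.17526 = 0.01305 m

S_c ≈ 0.013 m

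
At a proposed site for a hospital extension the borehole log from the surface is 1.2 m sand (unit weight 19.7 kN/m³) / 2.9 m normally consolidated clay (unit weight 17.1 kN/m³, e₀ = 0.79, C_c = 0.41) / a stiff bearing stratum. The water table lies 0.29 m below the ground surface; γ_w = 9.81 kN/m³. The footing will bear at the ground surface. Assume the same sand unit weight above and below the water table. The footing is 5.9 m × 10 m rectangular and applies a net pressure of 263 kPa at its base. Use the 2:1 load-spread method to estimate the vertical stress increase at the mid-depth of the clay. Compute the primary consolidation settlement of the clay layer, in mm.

Mid-depth of clay below the ground surface: z = 1.2 + 2.9/2 = 2.65 m.
Total vertical stress at mid-clay: σ_v = 19.7×1.2 + 17.1×1.45 = 48.435 kPa.
Pore pressure: u = 9.81×(2.65 − 0.29) = 23.152 kPa.
Initial effective stress: σ'_0 = σ_v − u = 48.435 − 23.152 = 25.283 kPa.
Stress increase at mid-clay by the 2:1 spreading method:
Δσ = qBL/((B+z)(L+z)) = 263×5.9×10/((5.9+2.65)(10+2.65)) = 143.47 kPa
Final effective stress: σ'_f = σ'_0 + Δσ = 25.283 + 143.47 = 168.75 kPa.
Normally consolidated clay, so the full stress increment lies on the virgin compression line:
S_c = C_c·H/(1+e₀)·log₁₀(σ'_f/σ'_0) = 0.41×2.9/(1+0.79)×log₁₀(168.75/25.283)
    = 0.66425 × 0.82442 = 0.5476 m

S_c ≈ 548 mm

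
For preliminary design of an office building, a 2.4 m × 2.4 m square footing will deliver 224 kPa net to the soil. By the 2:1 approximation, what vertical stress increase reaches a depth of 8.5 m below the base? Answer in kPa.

Δσ_z ≈ 10.9 kPa

By the 2:1 method the load spreads at 1 horizontal : 2 vertical, so at depth z the loaded area has grown by z in each plan dimension:
Δσ = qBL/((B+z)(L+z)) = 224×2.4×2.4/((2.4+8.5)(2.4+8.5)) = 10.86 kPa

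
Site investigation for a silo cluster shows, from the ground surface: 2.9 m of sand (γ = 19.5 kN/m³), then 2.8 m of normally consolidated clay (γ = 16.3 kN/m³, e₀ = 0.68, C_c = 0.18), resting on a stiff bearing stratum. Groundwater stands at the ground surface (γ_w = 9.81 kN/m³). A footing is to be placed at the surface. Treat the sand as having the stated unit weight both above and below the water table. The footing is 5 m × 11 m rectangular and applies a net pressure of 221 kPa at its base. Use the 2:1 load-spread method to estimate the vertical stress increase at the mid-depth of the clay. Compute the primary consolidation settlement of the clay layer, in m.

S_c ≈ 0.155 m

Mid-depth of clay below the ground surface: z = 2.9 + 2.8/2 = 4.3 m.
Total vertical stress at mid-clay: σ_v = 19.5×2.9 + 16.3×1.4 = 79.37 kPa.
Pore pressure: u = 9.81×(4.3 − 0) = 42.183 kPa.
Initial effective stress: σ'_0 = σ_v − u = 79.37 − 42.183 = 37.187 kPa.
Stress increase at mid-clay by the 2:1 spreading method:
Δσ = qBL/((B+z)(L+z)) = 221×5×11/((5+4.3)(11+4.3)) = 85.424 kPa
Final effective stress: σ'_f = σ'_0 + Δσ = 37.187 + 85.424 = 122.61 kPa.
Normally consolidated clay, so the full stress increment lies on the virgin compression line:
S_c = C_c·H/(1+e₀)·log₁₀(σ'_f/σ'_0) = 0.18×2.8/(1+0.68)×log₁₀(122.61/37.187)
    = 0.3 × 0.51813 = 0.1554 m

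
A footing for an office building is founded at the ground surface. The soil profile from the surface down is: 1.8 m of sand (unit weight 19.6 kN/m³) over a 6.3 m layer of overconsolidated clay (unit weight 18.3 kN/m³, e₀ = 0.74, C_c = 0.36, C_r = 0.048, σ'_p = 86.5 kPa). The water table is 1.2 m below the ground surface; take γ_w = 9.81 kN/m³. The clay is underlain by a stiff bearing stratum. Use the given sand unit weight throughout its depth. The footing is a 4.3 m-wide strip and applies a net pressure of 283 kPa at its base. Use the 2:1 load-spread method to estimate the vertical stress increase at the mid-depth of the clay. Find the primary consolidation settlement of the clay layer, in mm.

S_c ≈ 471 mm

Mid-depth of clay below the ground surface: z = 1.8 + 6.3/2 = 4.95 m.
Total vertical stress at mid-clay: σ_v = 19.6×1.8 + 18.3×3.15 = 92.925 kPa.
Pore pressure: u = 9.81×(4.95 − 1.2) = 36.788 kPa.
Initial effective stress: σ'_0 = σ_v − u = 92.925 − 36.788 = 56.137 kPa.
Stress increase at mid-clay by the 2:1 spreading method:
Δσ = qB/(B+z) = 283×4.3/(4.3+4.95) = 131.56 kPa
Final effective stress: σ'_f = 56.137 + 131.56 = 187.7 kPa.
σ'_f = 187.7 > σ'_p = 86.5 kPa, so the stress path crosses the preconsolidation pressure — recompression up to σ'_p, then virgin compression beyond:
S_c = H/(1+e₀)·[C_r·log₁₀(σ'_p/σ'_0) + C_c·log₁₀(σ'_f/σ'_p)]
    = 6.3/1.74 × [0.048×log₁₀(86.5/56.137) + 0.36×log₁₀(187.7/86.5)]
    = 3.6207 × [0.0090128 + 0.12112] = 0.4712 m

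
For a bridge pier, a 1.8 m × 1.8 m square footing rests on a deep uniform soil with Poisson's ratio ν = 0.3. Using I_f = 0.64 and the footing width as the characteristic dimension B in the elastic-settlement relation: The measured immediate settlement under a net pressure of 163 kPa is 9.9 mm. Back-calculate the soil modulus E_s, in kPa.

E_s ≈ 17300 kPa

S_e = q·B·(1−ν²)/E_s · I_f  ⇒  E_s = q·B·(1−ν²)·I_f / S_e.
E_s = 163 × 1.8 × 0.91 × 0.64 / 0.0099 = 17260 kPa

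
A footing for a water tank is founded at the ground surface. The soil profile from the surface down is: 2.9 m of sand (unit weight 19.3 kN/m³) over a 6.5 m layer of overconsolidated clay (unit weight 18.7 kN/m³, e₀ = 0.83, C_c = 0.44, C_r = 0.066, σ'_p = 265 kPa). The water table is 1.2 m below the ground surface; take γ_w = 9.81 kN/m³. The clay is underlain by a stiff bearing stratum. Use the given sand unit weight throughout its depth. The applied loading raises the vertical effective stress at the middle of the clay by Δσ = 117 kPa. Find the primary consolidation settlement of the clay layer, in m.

Mid-depth of clay below the ground surface: z = 2.9 + 6.5/2 = 6.15 m.
Total vertical stress at mid-clay: σ_v = 19.3×2.9 + 18.7×3.25 = 116.75 kPa.
Pore pressure: u = 9.81×(6.15 − 1.2) = 48.56 kPa.
Initial effective stress: σ'_0 = σ_v − u = 116.75 − 48.56 = 68.19 kPa.
Final effective stress: σ'_f = 68.19 + 117 = 185.19 kPa.
σ'_f = 185.19 ≤ σ'_p = 265 kPa, so the clay remains overconsolidated and only the recompression index applies:
S_c = C_r·H/(1+e₀)·log₁₀(σ'_f/σ'_0) = 0.066×6.5/1.83×log₁₀(185.19/68.19)
    = 0.23443 × 0.4339 = 0.1017 m

S_c ≈ 0.102 m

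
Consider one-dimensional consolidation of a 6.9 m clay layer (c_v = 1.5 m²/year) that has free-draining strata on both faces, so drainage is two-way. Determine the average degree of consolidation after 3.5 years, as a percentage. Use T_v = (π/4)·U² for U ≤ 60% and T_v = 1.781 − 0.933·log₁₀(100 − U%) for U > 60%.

Drainage path length: H_d = H/2 = 3.45 m (double drainage).
T_v = c_v·t/H_d² = 1.5×3.5/3.45² = 0.44108.
T_v = 0.44108 corresponds to the U > 60% branch:
U = 1 − 10^((1.781 − T_v)/0.933)/100 = 0.727

U ≈ 72.7 %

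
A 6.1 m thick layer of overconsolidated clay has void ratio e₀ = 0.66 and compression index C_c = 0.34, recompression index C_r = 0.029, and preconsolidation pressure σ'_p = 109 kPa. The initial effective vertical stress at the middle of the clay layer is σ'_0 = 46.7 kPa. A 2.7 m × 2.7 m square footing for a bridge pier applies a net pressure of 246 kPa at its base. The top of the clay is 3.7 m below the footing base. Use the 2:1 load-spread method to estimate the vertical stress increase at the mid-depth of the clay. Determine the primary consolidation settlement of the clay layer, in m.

S_c ≈ 0.0166 m

Mid-depth of clay below the footing base: z = 3.7 + 6.1/2 = 6.75 m.
Stress increase at mid-clay by the 2:1 spreading method:
Δσ = qBL/((B+z)(L+z)) = 246×2.7×2.7/((2.7+6.75)(2.7+6.75)) = 20.082 kPa
Final effective stress: σ'_f = 46.7 + 20.082 = 66.782 kPa.
σ'_f = 66.782 ≤ σ'_p = 109 kPa, so the clay remains overconsolidated and only the recompression index applies:
S_c = C_r·H/(1+e₀)·log₁₀(σ'_f/σ'_0) = 0.029×6.1/1.66×log₁₀(66.782/46.7)
    = 0.10657 × 0.15534 = 0.01655 m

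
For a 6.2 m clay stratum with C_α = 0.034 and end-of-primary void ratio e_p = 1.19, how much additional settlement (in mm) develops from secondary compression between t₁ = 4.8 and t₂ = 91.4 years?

Secondary compression: S_s = C_α·H/(1+e_p)·log₁₀(t₂/t₁)
S_s = 0.034×6.2/(1+1.19)×log₁₀(91.4/4.8)
    = 0.09626 × 1.28 = 0.1232 m

S_s ≈ 123 mm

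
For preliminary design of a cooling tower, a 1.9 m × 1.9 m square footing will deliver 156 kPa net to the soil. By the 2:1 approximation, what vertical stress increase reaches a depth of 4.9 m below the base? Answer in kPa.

Δσ_z ≈ 12.2 kPa

By the 2:1 method the load spreads at 1 horizontal : 2 vertical, so at depth z the loaded area has grown by z in each plan dimension:
Δσ = qBL/((B+z)(L+z)) = 156×1.9×1.9/((1.9+4.9)(1.9+4.9)) = 12.179 kPa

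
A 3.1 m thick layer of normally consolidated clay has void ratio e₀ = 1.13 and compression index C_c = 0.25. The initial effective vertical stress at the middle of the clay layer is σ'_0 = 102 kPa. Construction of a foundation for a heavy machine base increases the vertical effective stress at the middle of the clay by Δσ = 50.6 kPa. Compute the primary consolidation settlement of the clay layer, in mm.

Final effective stress: σ'_f = σ'_0 + Δσ = 102 + 50.6 = 152.6 kPa.
Normally consolidated clay, so the full stress increment lies on the virgin compression line:
S_c = C_c·H/(1+e₀)·log₁₀(σ'_f/σ'_0) = 0.25×3.1/(1+1.13)×log₁₀(152.6/102)
    = 0.36385 × 0.17495 = 0.06366 m

S_c ≈ 63.7 mm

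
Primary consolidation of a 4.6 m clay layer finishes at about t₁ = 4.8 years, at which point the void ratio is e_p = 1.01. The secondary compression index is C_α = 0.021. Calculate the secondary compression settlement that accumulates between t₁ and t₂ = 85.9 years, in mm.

Secondary compression: S_s = C_α·H/(1+e_p)·log₁₀(t₂/t₁)
S_s = 0.021×4.6/(1+1.01)×log₁₀(85.9/4.8)
    = 0.04806 × 1.253 = 0.06021 m

S_s ≈ 60.2 mm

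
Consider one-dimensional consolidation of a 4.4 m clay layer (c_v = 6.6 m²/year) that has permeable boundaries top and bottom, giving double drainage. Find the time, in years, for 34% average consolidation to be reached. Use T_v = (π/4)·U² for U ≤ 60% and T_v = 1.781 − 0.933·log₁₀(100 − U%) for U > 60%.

Drainage path length: H_d = H/2 = 2.2 m (double drainage).
U ≤ 60%: T_v = (π/4)·U² = (π/4)×0.34² = 0.090792.
t = T_v·H_d²/c_v = 0.090792×2.2²/6.6 = 0.06658 years.

t ≈ 0.0666 years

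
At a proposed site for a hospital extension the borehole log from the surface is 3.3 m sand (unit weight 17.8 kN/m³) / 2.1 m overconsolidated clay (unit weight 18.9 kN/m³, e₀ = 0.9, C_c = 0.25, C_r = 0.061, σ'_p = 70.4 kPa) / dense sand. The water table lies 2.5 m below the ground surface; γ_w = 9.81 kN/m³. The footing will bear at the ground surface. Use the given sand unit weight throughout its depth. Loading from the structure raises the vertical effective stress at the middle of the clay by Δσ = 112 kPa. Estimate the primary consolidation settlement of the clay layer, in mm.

Mid-depth of clay below the ground surface: z = 3.3 + 2.1/2 = 4.35 m.
Total vertical stress at mid-clay: σ_v = 17.8×3.3 + 18.9×1.05 = 78.585 kPa.
Pore pressure: u = 9.81×(4.35 − 2.5) = 18.149 kPa.
Initial effective stress: σ'_0 = σ_v − u = 78.585 − 18.149 = 60.436 kPa.
Final effective stress: σ'_f = 60.436 + 112 = 172.44 kPa.
σ'_f = 172.44 > σ'_p = 70.4 kPa, so the stress path crosses the preconsolidation pressure — recompression up to σ'_p, then virgin compression beyond:
S_c = H/(1+e₀)·[C_r·log₁₀(σ'_p/σ'_0) + C_c·log₁₀(σ'_f/σ'_p)]
    = 2.1/1.9 × [0.061×log₁₀(70.4/60.436) + 0.25×log₁₀(172.44/70.4)]
    = 1.1053 × [0.0040429 + 0.097266] = 0.112 m

S_c ≈ 112 mm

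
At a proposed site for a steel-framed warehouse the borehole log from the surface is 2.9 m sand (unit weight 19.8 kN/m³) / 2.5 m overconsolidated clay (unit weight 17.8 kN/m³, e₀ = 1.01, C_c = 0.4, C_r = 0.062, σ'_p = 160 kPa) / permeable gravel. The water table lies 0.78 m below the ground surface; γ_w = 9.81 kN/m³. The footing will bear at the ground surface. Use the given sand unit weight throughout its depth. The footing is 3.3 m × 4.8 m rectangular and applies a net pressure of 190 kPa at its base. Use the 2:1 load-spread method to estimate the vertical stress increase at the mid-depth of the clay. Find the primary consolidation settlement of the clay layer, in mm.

Mid-depth of clay below the ground surface: z = 2.9 + 2.5/2 = 4.15 m.
Total vertical stress at mid-clay: σ_v = 19.8×2.9 + 17.8×1.25 = 79.67 kPa.
Pore pressure: u = 9.81×(4.15 − 0.78) = 33.06 kPa.
Initial effective stress: σ'_0 = σ_v − u = 79.67 − 33.06 = 46.61 kPa.
Stress increase at mid-clay by the 2:1 spreading method:
Δσ = qBL/((B+z)(L+z)) = 190×3.3×4.8/((3.3+4.15)(4.8+4.15)) = 45.137 kPa
Final effective stress: σ'_f = 46.61 + 45.137 = 91.747 kPa.
σ'_f = 91.747 ≤ σ'_p = 160 kPa, so the clay remains overconsolidated and only the recompression index applies:
S_c = C_r·H/(1+e₀)·log₁₀(σ'_f/σ'_0) = 0.062×2.5/2.01×log₁₀(91.747/46.61)
    = 0.077116 × 0.29411 = 0.02268 m

S_c ≈ 22.7 mm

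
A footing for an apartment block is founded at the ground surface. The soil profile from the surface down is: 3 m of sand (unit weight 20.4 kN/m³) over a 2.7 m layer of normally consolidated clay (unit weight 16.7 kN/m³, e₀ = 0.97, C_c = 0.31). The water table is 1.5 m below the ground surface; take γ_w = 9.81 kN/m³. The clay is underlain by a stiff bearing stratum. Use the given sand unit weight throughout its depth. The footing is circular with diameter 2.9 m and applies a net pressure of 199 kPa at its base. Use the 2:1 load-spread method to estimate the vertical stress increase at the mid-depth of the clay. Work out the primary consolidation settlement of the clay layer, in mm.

S_c ≈ 83.3 mm

Mid-depth of clay below the ground surface: z = 3 + 2.7/2 = 4.35 m.
Total vertical stress at mid-clay: σ_v = 20.4×3 + 16.7×1.35 = 83.745 kPa.
Pore pressure: u = 9.81×(4.35 − 1.5) = 27.959 kPa.
Initial effective stress: σ'_0 = σ_v − u = 83.745 − 27.959 = 55.786 kPa.
Stress increase at mid-clay by the 2:1 spreading method:
Δσ ≈ qD²/(D+z)² = 199×2.9²/(2.9+4.35)² = 31.84 kPa
Final effective stress: σ'_f = σ'_0 + Δσ = 55.786 + 31.84 = 87.626 kPa.
Normally consolidated clay, so the full stress increment lies on the virgin compression line:
S_c = C_c·H/(1+e₀)·log₁₀(σ'_f/σ'_0) = 0.31×2.7/(1+0.97)×log₁₀(87.626/55.786)
    = 0.42487 × 0.19611 = 0.08332 m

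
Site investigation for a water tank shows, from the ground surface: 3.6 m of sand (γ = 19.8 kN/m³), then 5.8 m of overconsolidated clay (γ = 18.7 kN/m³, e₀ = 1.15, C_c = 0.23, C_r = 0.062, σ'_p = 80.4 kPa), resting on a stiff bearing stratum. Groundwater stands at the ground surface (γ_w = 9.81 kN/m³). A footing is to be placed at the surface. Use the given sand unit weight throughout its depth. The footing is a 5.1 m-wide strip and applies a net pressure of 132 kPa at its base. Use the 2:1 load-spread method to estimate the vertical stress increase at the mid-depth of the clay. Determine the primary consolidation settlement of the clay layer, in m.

Mid-depth of clay below the ground surface: z = 3.6 + 5.8/2 = 6.5 m.
Total vertical stress at mid-clay: σ_v = 19.8×3.6 + 18.7×2.9 = 125.51 kPa.
Pore pressure: u = 9.81×(6.5 − 0) = 63.765 kPa.
Initial effective stress: σ'_0 = σ_v − u = 125.51 − 63.765 = 61.745 kPa.
Stress increase at mid-clay by the 2:1 spreading method:
Δσ = qB/(B+z) = 132×5.1/(5.1+6.5) = 58.034 kPa
Final effective stress: σ'_f = 61.745 + 58.034 = 119.78 kPa.
σ'_f = 119.78 > σ'_p = 80.4 kPa, so the stress path crosses the preconsolidation pressure — recompression up to σ'_p, then virgin compression beyond:
S_c = H/(1+e₀)·[C_r·log₁₀(σ'_p/σ'_0) + C_c·log₁₀(σ'_f/σ'_p)]
    = 5.8/2.15 × [0.062×log₁₀(80.4/61.745) + 0.23×log₁₀(119.78/80.4)]
    = 2.6977 × [0.0071086 + 0.039819] = 0.1266 m

S_c ≈ 0.127 m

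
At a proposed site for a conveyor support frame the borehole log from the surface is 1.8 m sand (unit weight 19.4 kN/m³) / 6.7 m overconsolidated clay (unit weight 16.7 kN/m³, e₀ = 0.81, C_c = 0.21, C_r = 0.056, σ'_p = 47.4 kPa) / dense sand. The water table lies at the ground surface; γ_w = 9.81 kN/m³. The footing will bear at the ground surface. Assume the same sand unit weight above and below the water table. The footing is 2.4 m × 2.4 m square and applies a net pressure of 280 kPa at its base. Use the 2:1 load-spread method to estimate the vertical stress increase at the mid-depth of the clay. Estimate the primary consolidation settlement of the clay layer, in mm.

Mid-depth of clay below the ground surface: z = 1.8 + 6.7/2 = 5.15 m.
Total vertical stress at mid-clay: σ_v = 19.4×1.8 + 16.7×3.35 = 90.865 kPa.
Pore pressure: u = 9.81×(5.15 − 0) = 50.522 kPa.
Initial effective stress: σ'_0 = σ_v − u = 90.865 − 50.522 = 40.343 kPa.
Stress increase at mid-clay by the 2:1 spreading method:
Δσ = qBL/((B+z)(L+z)) = 280×2.4×2.4/((2.4+5.15)(2.4+5.15)) = 28.293 kPa
Final effective stress: σ'_f = 40.343 + 28.293 = 68.636 kPa.
σ'_f = 68.636 > σ'_p = 47.4 kPa, so the stress path crosses the preconsolidation pressure — recompression up to σ'_p, then virgin compression beyond:
S_c = H/(1+e₀)·[C_r·log₁₀(σ'_p/σ'_0) + C_c·log₁₀(σ'_f/σ'_p)]
    = 6.7/1.81 × [0.056×log₁₀(47.4/40.343) + 0.21×log₁₀(68.636/47.4)]
    = 3.7017 × [0.0039206 + 0.033762] = 0.1395 m

S_c ≈ 139 mm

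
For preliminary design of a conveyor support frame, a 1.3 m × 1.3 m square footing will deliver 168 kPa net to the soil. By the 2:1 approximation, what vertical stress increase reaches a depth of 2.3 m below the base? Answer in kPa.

By the 2:1 method the load spreads at 1 horizontal : 2 vertical, so at depth z the loaded area has grown by z in each plan dimension:
Δσ = qBL/((B+z)(L+z)) = 168×1.3×1.3/((1.3+2.3)(1.3+2.3)) = 21.907 kPa

Δσ_z ≈ 21.9 kPa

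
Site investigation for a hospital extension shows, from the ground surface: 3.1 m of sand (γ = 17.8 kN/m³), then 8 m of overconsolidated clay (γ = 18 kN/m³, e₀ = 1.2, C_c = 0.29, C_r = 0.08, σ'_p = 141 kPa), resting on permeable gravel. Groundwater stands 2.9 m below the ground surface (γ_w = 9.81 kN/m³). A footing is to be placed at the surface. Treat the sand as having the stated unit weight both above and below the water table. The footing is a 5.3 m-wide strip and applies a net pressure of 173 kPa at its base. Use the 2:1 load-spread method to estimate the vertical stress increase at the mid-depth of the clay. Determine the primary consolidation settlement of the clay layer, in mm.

Mid-depth of clay below the ground surface: z = 3.1 + 8/2 = 7.1 m.
Total vertical stress at mid-clay: σ_v = 17.8×3.1 + 18×4 = 127.18 kPa.
Pore pressure: u = 9.81×(7.1 − 2.9) = 41.202 kPa.
Initial effective stress: σ'_0 = σ_v − u = 127.18 − 41.202 = 85.978 kPa.
Stress increase at mid-clay by the 2:1 spreading method:
Δσ = qB/(B+z) = 173×5.3/(5.3+7.1) = 73.944 kPa
Final effective stress: σ'_f = 85.978 + 73.944 = 159.92 kPa.
σ'_f = 159.92 > σ'_p = 141 kPa, so the stress path crosses the preconsolidation pressure — recompression up to σ'_p, then virgin compression beyond:
S_c = H/(1+e₀)·[C_r·log₁₀(σ'_p/σ'_0) + C_c·log₁₀(σ'_f/σ'_p)]
    = 8/2.2 × [0.08×log₁₀(141/85.978) + 0.29×log₁₀(159.92/141)]
    = 3.6364 × [0.017187 + 0.015858] = 0.1202 m

S_c ≈ 120 mm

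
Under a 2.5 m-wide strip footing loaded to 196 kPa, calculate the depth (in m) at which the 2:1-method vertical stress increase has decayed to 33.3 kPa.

2:1 spreading — at depth z the loaded area has grown by z in each plan dimension:
qB/(B+z) = Δσ_z ⇒ z = qB/Δσ_z − B = 196×2.5/33.3 − 2.5 = 12.21 m

z ≈ 12.2 m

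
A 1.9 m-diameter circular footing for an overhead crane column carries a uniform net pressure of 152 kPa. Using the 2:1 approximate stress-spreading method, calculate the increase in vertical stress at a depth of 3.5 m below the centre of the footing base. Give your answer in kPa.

Δσ_z ≈ 18.8 kPa

By the 2:1 method the load spreads at 1 horizontal : 2 vertical, so at depth z the loaded area has grown by z in each plan dimension:
Δσ ≈ qD²/(D+z)² = 152×1.9²/(1.9+3.5)² = 18.818 kPa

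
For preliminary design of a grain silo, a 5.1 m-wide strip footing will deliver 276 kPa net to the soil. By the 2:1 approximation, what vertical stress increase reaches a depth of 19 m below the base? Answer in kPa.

By the 2:1 method the load spreads at 1 horizontal : 2 vertical, so at depth z the loaded area has grown by z in each plan dimension:
Δσ = qB/(B+z) = 276×5.1/(5.1+19) = 58.407 kPa

Δσ_z ≈ 58.4 kPa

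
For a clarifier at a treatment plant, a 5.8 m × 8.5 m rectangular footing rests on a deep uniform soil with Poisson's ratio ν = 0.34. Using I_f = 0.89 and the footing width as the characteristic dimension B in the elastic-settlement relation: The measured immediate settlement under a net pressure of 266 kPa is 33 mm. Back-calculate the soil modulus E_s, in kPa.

S_e = q·B·(1−ν²)/E_s · I_f  ⇒  E_s = q·B·(1−ν²)·I_f / S_e.
E_s = 266 × 5.8 × 0.8844 × 0.89 / 0.033 = 36800 kPa

E_s ≈ 36800 kPa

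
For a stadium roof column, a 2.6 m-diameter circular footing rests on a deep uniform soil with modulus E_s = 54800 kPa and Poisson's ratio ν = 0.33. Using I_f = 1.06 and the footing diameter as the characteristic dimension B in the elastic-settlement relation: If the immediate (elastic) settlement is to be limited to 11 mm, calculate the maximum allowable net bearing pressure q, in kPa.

q ≈ 245 kPa

S_e = q·B·(1−ν²)/E_s · I_f  ⇒  q = S_e·E_s / (B·(1−ν²)·I_f).
q = 0.011 × 54800 / (2.6 × 0.8911 × 1.06) = 245.5 kPa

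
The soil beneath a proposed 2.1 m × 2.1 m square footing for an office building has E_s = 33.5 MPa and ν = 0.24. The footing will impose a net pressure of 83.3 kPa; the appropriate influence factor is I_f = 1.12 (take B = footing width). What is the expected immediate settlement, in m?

S_e ≈ 0.00551 m

Immediate (elastic) settlement: S_e = q·B·(1−ν²)/E_s · I_f.
E_s = 33.5 MPa = 33500 kPa.
S_e = 83.3 × 2.1 × (1 − 0.24²) / 33500 × 1.12
    = 83.3 × 2.1 × 0.9424 / 33500 × 1.12
    = 0.005512 m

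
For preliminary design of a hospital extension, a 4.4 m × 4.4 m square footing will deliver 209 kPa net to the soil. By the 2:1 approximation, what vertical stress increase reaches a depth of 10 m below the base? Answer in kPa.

By the 2:1 method the load spreads at 1 horizontal : 2 vertical, so at depth z the loaded area has grown by z in each plan dimension:
Δσ = qBL/((B+z)(L+z)) = 209×4.4×4.4/((4.4+10)(4.4+10)) = 19.513 kPa

Δσ_z ≈ 19.5 kPa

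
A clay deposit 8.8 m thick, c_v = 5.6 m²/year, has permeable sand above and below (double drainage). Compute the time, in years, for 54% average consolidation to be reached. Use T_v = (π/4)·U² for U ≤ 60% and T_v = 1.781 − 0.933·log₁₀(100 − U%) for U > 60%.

Drainage path length: H_d = H/2 = 4.4 m (double drainage).
U ≤ 60%: T_v = (π/4)·U² = (π/4)×0.54² = 0.22902.
t = T_v·H_d²/c_v = 0.22902×4.4²/5.6 = 0.7918 years.

t ≈ 0.792 years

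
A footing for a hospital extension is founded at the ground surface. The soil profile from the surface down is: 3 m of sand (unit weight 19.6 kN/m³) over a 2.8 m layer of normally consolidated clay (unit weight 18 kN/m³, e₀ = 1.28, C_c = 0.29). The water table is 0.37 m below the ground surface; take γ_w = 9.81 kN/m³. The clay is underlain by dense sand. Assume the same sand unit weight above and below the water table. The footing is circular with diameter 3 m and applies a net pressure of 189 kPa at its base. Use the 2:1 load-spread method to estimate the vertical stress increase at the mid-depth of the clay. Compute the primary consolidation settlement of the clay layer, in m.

Mid-depth of clay below the ground surface: z = 3 + 2.8/2 = 4.4 m.
Total vertical stress at mid-clay: σ_v = 19.6×3 + 18×1.4 = 84 kPa.
Pore pressure: u = 9.81×(4.4 − 0.37) = 39.534 kPa.
Initial effective stress: σ'_0 = σ_v − u = 84 − 39.534 = 44.466 kPa.
Stress increase at mid-clay by the 2:1 spreading method:
Δσ ≈ qD²/(D+z)² = 189×3²/(3+4.4)² = 31.063 kPa
Final effective stress: σ'_f = σ'_0 + Δσ = 44.466 + 31.063 = 75.529 kPa.
Normally consolidated clay, so the full stress increment lies on the virgin compression line:
S_c = C_c·H/(1+e₀)·log₁₀(σ'_f/σ'_0) = 0.29×2.8/(1+1.28)×log₁₀(75.529/44.466)
    = 0.35614 × 0.23009 = 0.08194 m

S_c ≈ 0.0819 m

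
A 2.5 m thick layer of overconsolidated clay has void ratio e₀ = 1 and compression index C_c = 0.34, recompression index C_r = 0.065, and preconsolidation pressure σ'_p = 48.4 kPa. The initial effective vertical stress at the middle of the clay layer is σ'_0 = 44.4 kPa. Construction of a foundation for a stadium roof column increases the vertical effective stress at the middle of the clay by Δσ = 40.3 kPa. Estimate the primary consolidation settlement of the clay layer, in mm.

S_c ≈ 106 mm

Final effective stress: σ'_f = 44.4 + 40.3 = 84.7 kPa.
σ'_f = 84.7 > σ'_p = 48.4 kPa, so the stress path crosses the preconsolidation pressure — recompression up to σ'_p, then virgin compression beyond:
S_c = H/(1+e₀)·[C_r·log₁₀(σ'_p/σ'_0) + C_c·log₁₀(σ'_f/σ'_p)]
    = 2.5/2 × [0.065×log₁₀(48.4/44.4) + 0.34×log₁₀(84.7/48.4)]
    = 1.25 × [0.0024351 + 0.082633] = 0.1063 m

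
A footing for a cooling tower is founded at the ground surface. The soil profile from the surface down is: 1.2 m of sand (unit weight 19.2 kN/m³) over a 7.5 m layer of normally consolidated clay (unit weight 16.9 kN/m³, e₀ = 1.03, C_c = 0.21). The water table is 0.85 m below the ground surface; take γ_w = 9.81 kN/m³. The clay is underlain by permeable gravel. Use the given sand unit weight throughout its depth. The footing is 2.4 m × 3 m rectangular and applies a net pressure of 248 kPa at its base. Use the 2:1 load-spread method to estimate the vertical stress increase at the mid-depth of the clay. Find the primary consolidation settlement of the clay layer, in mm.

Mid-depth of clay below the ground surface: z = 1.2 + 7.5/2 = 4.95 m.
Total vertical stress at mid-clay: σ_v = 19.2×1.2 + 16.9×3.75 = 86.415 kPa.
Pore pressure: u = 9.81×(4.95 − 0.85) = 40.221 kPa.
Initial effective stress: σ'_0 = σ_v − u = 86.415 − 40.221 = 46.194 kPa.
Stress increase at mid-clay by the 2:1 spreading method:
Δσ = qBL/((B+z)(L+z)) = 248×2.4×3/((2.4+4.95)(3+4.95)) = 30.558 kPa
Final effective stress: σ'_f = σ'_0 + Δσ = 46.194 + 30.558 = 76.752 kPa.
Normally consolidated clay, so the full stress increment lies on the virgin compression line:
S_c = C_c·H/(1+e₀)·log₁₀(σ'_f/σ'_0) = 0.21×7.5/(1+1.03)×log₁₀(76.752/46.194)
    = 0.77586 × 0.2205 = 0.1711 m

S_c ≈ 171 mm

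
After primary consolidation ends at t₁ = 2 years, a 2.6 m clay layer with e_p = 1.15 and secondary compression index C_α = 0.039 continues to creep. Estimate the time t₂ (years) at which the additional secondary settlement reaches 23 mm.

S_s = C_α·H/(1+e_p)·log₁₀(t₂/t₁) ⇒ log₁₀(t₂/t₁) = S_s·(1+e_p)/(C_α·H).
log₁₀(t₂/t₁) = 0.023 × (1+1.15) / (0.039×2.6) = 0.4877
t₂ = t₁ × 10^0.4877 = 2 × 3.074 = 6.148 years

t₂ ≈ 6.15 years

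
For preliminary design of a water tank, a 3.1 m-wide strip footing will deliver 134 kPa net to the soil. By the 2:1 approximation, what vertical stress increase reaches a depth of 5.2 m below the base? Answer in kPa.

Δσ_z ≈ 50 kPa

By the 2:1 method the load spreads at 1 horizontal : 2 vertical, so at depth z the loaded area has grown by z in each plan dimension:
Δσ = qB/(B+z) = 134×3.1/(3.1+5.2) = 50.048 kPa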